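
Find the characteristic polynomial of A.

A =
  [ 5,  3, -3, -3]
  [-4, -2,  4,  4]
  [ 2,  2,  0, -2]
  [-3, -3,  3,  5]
x^4 - 8*x^3 + 24*x^2 - 32*x + 16

Expanding det(x·I − A) (e.g. by cofactor expansion or by noting that A is similar to its Jordan form J, which has the same characteristic polynomial as A) gives
  χ_A(x) = x^4 - 8*x^3 + 24*x^2 - 32*x + 16
which factors as (x - 2)^4. The eigenvalues (with algebraic multiplicities) are λ = 2 with multiplicity 4.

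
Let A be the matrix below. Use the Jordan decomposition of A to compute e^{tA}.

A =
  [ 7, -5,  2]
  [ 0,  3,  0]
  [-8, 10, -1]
e^{tA} =
  [4*t*exp(3*t) + exp(3*t), -5*t*exp(3*t), 2*t*exp(3*t)]
  [0, exp(3*t), 0]
  [-8*t*exp(3*t), 10*t*exp(3*t), -4*t*exp(3*t) + exp(3*t)]

Strategy: write A = P · J · P⁻¹ where J is a Jordan canonical form, so e^{tA} = P · e^{tJ} · P⁻¹, and e^{tJ} can be computed block-by-block.

A has Jordan form
J =
  [3, 1, 0]
  [0, 3, 0]
  [0, 0, 3]
(up to reordering of blocks).

Per-block formulas:
  For a 1×1 block at λ = 3: exp(t · [3]) = [e^(3t)].
  For a 2×2 Jordan block J_2(3): exp(t · J_2(3)) = e^(3t)·(I + t·N), where N is the 2×2 nilpotent shift.

After assembling e^{tJ} and conjugating by P, we get:

e^{tA} =
  [4*t*exp(3*t) + exp(3*t), -5*t*exp(3*t), 2*t*exp(3*t)]
  [0, exp(3*t), 0]
  [-8*t*exp(3*t), 10*t*exp(3*t), -4*t*exp(3*t) + exp(3*t)]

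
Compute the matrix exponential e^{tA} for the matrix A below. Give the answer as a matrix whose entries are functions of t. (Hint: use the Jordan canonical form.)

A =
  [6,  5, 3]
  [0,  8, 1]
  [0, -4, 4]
e^{tA} =
  [exp(6*t), -t^2*exp(6*t) + 5*t*exp(6*t), -t^2*exp(6*t)/2 + 3*t*exp(6*t)]
  [0, 2*t*exp(6*t) + exp(6*t), t*exp(6*t)]
  [0, -4*t*exp(6*t), -2*t*exp(6*t) + exp(6*t)]

Strategy: write A = P · J · P⁻¹ where J is a Jordan canonical form, so e^{tA} = P · e^{tJ} · P⁻¹, and e^{tJ} can be computed block-by-block.

A has Jordan form
J =
  [6, 1, 0]
  [0, 6, 1]
  [0, 0, 6]
(up to reordering of blocks).

Per-block formulas:
  For a 3×3 Jordan block J_3(6): exp(t · J_3(6)) = e^(6t)·(I + t·N + (t^2/2)·N^2), where N is the 3×3 nilpotent shift.

After assembling e^{tJ} and conjugating by P, we get:

e^{tA} =
  [exp(6*t), -t^2*exp(6*t) + 5*t*exp(6*t), -t^2*exp(6*t)/2 + 3*t*exp(6*t)]
  [0, 2*t*exp(6*t) + exp(6*t), t*exp(6*t)]
  [0, -4*t*exp(6*t), -2*t*exp(6*t) + exp(6*t)]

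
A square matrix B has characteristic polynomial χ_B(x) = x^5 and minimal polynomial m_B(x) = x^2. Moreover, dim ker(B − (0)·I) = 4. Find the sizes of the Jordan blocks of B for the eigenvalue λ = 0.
Block sizes for λ = 0: [2, 1, 1, 1]

Step 1 — from the characteristic polynomial, algebraic multiplicity of λ = 0 is 5. From dim ker(B − (0)·I) = 4, there are exactly 4 Jordan blocks for λ = 0.
Step 2 — from the minimal polynomial, the factor (x − 0)^2 tells us the largest block for λ = 0 has size 2.
Step 3 — with total size 5, 4 blocks, and largest block 2, the block sizes (in nonincreasing order) are [2, 1, 1, 1].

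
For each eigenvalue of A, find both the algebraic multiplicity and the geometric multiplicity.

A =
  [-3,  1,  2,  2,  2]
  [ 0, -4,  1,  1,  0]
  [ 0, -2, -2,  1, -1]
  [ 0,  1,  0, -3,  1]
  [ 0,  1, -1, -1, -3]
λ = -3: alg = 5, geom = 2

Step 1 — factor the characteristic polynomial to read off the algebraic multiplicities:
  χ_A(x) = (x + 3)^5

Step 2 — compute geometric multiplicities via the rank-nullity identity g(λ) = n − rank(A − λI):
  rank(A − (-3)·I) = 3, so dim ker(A − (-3)·I) = n − 3 = 2

Summary:
  λ = -3: algebraic multiplicity = 5, geometric multiplicity = 2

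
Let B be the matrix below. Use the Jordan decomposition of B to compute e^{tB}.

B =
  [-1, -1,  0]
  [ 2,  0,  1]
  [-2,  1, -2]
e^{tB} =
  [-t^2*exp(-t) + exp(-t), -t^2*exp(-t)/2 - t*exp(-t), -t^2*exp(-t)/2]
  [2*t*exp(-t), t*exp(-t) + exp(-t), t*exp(-t)]
  [2*t^2*exp(-t) - 2*t*exp(-t), t^2*exp(-t) + t*exp(-t), t^2*exp(-t) - t*exp(-t) + exp(-t)]

Strategy: write B = P · J · P⁻¹ where J is a Jordan canonical form, so e^{tB} = P · e^{tJ} · P⁻¹, and e^{tJ} can be computed block-by-block.

B has Jordan form
J =
  [-1,  1,  0]
  [ 0, -1,  1]
  [ 0,  0, -1]
(up to reordering of blocks).

Per-block formulas:
  For a 3×3 Jordan block J_3(-1): exp(t · J_3(-1)) = e^(-1t)·(I + t·N + (t^2/2)·N^2), where N is the 3×3 nilpotent shift.

After assembling e^{tJ} and conjugating by P, we get:

e^{tB} =
  [-t^2*exp(-t) + exp(-t), -t^2*exp(-t)/2 - t*exp(-t), -t^2*exp(-t)/2]
  [2*t*exp(-t), t*exp(-t) + exp(-t), t*exp(-t)]
  [2*t^2*exp(-t) - 2*t*exp(-t), t^2*exp(-t) + t*exp(-t), t^2*exp(-t) - t*exp(-t) + exp(-t)]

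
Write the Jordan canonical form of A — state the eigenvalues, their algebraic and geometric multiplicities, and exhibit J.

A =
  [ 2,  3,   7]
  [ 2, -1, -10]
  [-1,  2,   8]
J_3(3)

The characteristic polynomial is
  det(x·I − A) = x^3 - 9*x^2 + 27*x - 27 = (x - 3)^3

Eigenvalues and multiplicities (the geometric multiplicity of λ is n − rank(A − λI), which equals the number of Jordan blocks for λ):
  λ = 3: algebraic multiplicity = 3, geometric multiplicity = 1

Determining the block sizes for each eigenvalue:
  λ = 3: one block (gm = 1), so the single block has size am = 3 → block sizes [3]

Assembling the blocks gives a Jordan form
J =
  [3, 1, 0]
  [0, 3, 1]
  [0, 0, 3]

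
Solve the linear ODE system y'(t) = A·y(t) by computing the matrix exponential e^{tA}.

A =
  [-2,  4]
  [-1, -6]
e^{tA} =
  [2*t*exp(-4*t) + exp(-4*t), 4*t*exp(-4*t)]
  [-t*exp(-4*t), -2*t*exp(-4*t) + exp(-4*t)]

Strategy: write A = P · J · P⁻¹ where J is a Jordan canonical form, so e^{tA} = P · e^{tJ} · P⁻¹, and e^{tJ} can be computed block-by-block.

A has Jordan form
J =
  [-4,  1]
  [ 0, -4]
(up to reordering of blocks).

Per-block formulas:
  For a 2×2 Jordan block J_2(-4): exp(t · J_2(-4)) = e^(-4t)·(I + t·N), where N is the 2×2 nilpotent shift.

After assembling e^{tJ} and conjugating by P, we get:

e^{tA} =
  [2*t*exp(-4*t) + exp(-4*t), 4*t*exp(-4*t)]
  [-t*exp(-4*t), -2*t*exp(-4*t) + exp(-4*t)]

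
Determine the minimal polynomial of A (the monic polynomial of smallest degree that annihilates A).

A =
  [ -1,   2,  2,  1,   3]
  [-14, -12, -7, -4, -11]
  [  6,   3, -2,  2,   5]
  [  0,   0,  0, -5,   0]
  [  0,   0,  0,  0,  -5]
x^2 + 10*x + 25

The characteristic polynomial is χ_A(x) = (x + 5)^5, so the eigenvalues are known. The minimal polynomial is
  m_A(x) = Π_λ (x − λ)^{k_λ}
where k_λ is the size of the *largest* Jordan block for λ (equivalently, the smallest k with (A − λI)^k v = 0 for every generalised eigenvector v of λ).

  λ = -5: largest Jordan block has size 2, contributing (x + 5)^2

So m_A(x) = (x + 5)^2 = x^2 + 10*x + 25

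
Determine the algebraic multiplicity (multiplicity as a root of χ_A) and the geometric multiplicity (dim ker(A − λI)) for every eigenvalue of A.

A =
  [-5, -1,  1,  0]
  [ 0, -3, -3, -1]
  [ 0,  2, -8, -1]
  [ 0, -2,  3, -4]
λ = -5: alg = 4, geom = 2

Step 1 — factor the characteristic polynomial to read off the algebraic multiplicities:
  χ_A(x) = (x + 5)^4

Step 2 — compute geometric multiplicities via the rank-nullity identity g(λ) = n − rank(A − λI):
  rank(A − (-5)·I) = 2, so dim ker(A − (-5)·I) = n − 2 = 2

Summary:
  λ = -5: algebraic multiplicity = 4, geometric multiplicity = 2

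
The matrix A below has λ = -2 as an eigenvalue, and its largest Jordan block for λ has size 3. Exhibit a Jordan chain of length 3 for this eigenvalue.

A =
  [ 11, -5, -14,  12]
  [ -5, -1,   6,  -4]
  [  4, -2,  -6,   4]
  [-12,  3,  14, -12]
A Jordan chain for λ = -2 of length 3:
v_1 = (-6, 2, -2, 5)ᵀ
v_2 = (13, -5, 4, -12)ᵀ
v_3 = (1, 0, 0, 0)ᵀ

Let N = A − (-2)·I. We want v_3 with N^3 v_3 = 0 but N^2 v_3 ≠ 0; then v_{j-1} := N · v_j for j = 3, …, 2.

Pick v_3 = (1, 0, 0, 0)ᵀ.
Then v_2 = N · v_3 = (13, -5, 4, -12)ᵀ.
Then v_1 = N · v_2 = (-6, 2, -2, 5)ᵀ.

Sanity check: (A − (-2)·I) v_1 = (0, 0, 0, 0)ᵀ = 0. ✓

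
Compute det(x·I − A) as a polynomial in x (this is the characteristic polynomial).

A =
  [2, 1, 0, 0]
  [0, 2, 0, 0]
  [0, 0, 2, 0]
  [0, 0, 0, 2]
x^4 - 8*x^3 + 24*x^2 - 32*x + 16

Expanding det(x·I − A) (e.g. by cofactor expansion or by noting that A is similar to its Jordan form J, which has the same characteristic polynomial as A) gives
  χ_A(x) = x^4 - 8*x^3 + 24*x^2 - 32*x + 16
which factors as (x - 2)^4. The eigenvalues (with algebraic multiplicities) are λ = 2 with multiplicity 4.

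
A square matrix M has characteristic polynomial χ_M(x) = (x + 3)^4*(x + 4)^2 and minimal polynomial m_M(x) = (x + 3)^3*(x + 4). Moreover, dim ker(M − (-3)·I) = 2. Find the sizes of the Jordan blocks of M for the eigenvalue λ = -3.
Block sizes for λ = -3: [3, 1]

Step 1 — from the characteristic polynomial, algebraic multiplicity of λ = -3 is 4. From dim ker(M − (-3)·I) = 2, there are exactly 2 Jordan blocks for λ = -3.
Step 2 — from the minimal polynomial, the factor (x + 3)^3 tells us the largest block for λ = -3 has size 3.
Step 3 — with total size 4, 2 blocks, and largest block 3, the block sizes (in nonincreasing order) are [3, 1].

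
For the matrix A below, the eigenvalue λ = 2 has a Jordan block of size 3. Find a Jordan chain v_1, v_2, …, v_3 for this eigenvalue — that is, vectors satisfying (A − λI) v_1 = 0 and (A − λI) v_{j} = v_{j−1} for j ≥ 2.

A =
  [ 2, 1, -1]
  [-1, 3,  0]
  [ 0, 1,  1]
A Jordan chain for λ = 2 of length 3:
v_1 = (-1, -1, -1)ᵀ
v_2 = (0, -1, 0)ᵀ
v_3 = (1, 0, 0)ᵀ

Let N = A − (2)·I. We want v_3 with N^3 v_3 = 0 but N^2 v_3 ≠ 0; then v_{j-1} := N · v_j for j = 3, …, 2.

Pick v_3 = (1, 0, 0)ᵀ.
Then v_2 = N · v_3 = (0, -1, 0)ᵀ.
Then v_1 = N · v_2 = (-1, -1, -1)ᵀ.

Sanity check: (A − (2)·I) v_1 = (0, 0, 0)ᵀ = 0. ✓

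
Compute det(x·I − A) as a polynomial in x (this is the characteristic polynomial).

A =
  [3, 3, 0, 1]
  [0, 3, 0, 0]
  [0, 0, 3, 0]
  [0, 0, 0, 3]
x^4 - 12*x^3 + 54*x^2 - 108*x + 81

Expanding det(x·I − A) (e.g. by cofactor expansion or by noting that A is similar to its Jordan form J, which has the same characteristic polynomial as A) gives
  χ_A(x) = x^4 - 12*x^3 + 54*x^2 - 108*x + 81
which factors as (x - 3)^4. The eigenvalues (with algebraic multiplicities) are λ = 3 with multiplicity 4.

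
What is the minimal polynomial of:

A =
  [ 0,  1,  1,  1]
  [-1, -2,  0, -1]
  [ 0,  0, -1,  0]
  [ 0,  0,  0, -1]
x^3 + 3*x^2 + 3*x + 1

The characteristic polynomial is χ_A(x) = (x + 1)^4, so the eigenvalues are known. The minimal polynomial is
  m_A(x) = Π_λ (x − λ)^{k_λ}
where k_λ is the size of the *largest* Jordan block for λ (equivalently, the smallest k with (A − λI)^k v = 0 for every generalised eigenvector v of λ).

  λ = -1: largest Jordan block has size 3, contributing (x + 1)^3

So m_A(x) = (x + 1)^3 = x^3 + 3*x^2 + 3*x + 1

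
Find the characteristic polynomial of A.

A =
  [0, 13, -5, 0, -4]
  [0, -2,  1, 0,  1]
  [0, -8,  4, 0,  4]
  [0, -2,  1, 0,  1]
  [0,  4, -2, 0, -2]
x^5

Expanding det(x·I − A) (e.g. by cofactor expansion or by noting that A is similar to its Jordan form J, which has the same characteristic polynomial as A) gives
  χ_A(x) = x^5
which factors as x^5. The eigenvalues (with algebraic multiplicities) are λ = 0 with multiplicity 5.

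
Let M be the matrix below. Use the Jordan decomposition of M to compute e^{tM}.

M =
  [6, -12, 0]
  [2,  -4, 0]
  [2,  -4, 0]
e^{tM} =
  [3*exp(2*t) - 2, 6 - 6*exp(2*t), 0]
  [exp(2*t) - 1, 3 - 2*exp(2*t), 0]
  [exp(2*t) - 1, 2 - 2*exp(2*t), 1]

Strategy: write M = P · J · P⁻¹ where J is a Jordan canonical form, so e^{tM} = P · e^{tJ} · P⁻¹, and e^{tJ} can be computed block-by-block.

M has Jordan form
J =
  [0, 0, 0]
  [0, 0, 0]
  [0, 0, 2]
(up to reordering of blocks).

Per-block formulas:
  For a 1×1 block at λ = 2: exp(t · [2]) = [e^(2t)].
  For a 1×1 block at λ = 0: exp(t · [0]) = [e^(0t)].

After assembling e^{tJ} and conjugating by P, we get:

e^{tM} =
  [3*exp(2*t) - 2, 6 - 6*exp(2*t), 0]
  [exp(2*t) - 1, 3 - 2*exp(2*t), 0]
  [exp(2*t) - 1, 2 - 2*exp(2*t), 1]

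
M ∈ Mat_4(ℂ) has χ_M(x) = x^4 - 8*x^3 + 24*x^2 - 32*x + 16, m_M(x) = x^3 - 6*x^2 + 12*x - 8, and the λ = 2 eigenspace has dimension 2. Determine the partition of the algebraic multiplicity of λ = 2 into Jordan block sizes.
Block sizes for λ = 2: [3, 1]

Step 1 — from the characteristic polynomial, algebraic multiplicity of λ = 2 is 4. From dim ker(M − (2)·I) = 2, there are exactly 2 Jordan blocks for λ = 2.
Step 2 — from the minimal polynomial, the factor (x − 2)^3 tells us the largest block for λ = 2 has size 3.
Step 3 — with total size 4, 2 blocks, and largest block 3, the block sizes (in nonincreasing order) are [3, 1].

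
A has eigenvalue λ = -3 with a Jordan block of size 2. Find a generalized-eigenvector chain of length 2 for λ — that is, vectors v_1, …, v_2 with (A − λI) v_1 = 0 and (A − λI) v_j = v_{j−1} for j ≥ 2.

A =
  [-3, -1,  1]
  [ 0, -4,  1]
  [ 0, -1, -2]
A Jordan chain for λ = -3 of length 2:
v_1 = (-1, -1, -1)ᵀ
v_2 = (0, 1, 0)ᵀ

Let N = A − (-3)·I. We want v_2 with N^2 v_2 = 0 but N^1 v_2 ≠ 0; then v_{j-1} := N · v_j for j = 2, …, 2.

Pick v_2 = (0, 1, 0)ᵀ.
Then v_1 = N · v_2 = (-1, -1, -1)ᵀ.

Sanity check: (A − (-3)·I) v_1 = (0, 0, 0)ᵀ = 0. ✓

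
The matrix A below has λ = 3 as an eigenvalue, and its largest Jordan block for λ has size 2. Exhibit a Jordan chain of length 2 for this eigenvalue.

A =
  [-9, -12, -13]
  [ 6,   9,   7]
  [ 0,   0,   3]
A Jordan chain for λ = 3 of length 2:
v_1 = (1, -1, 0)ᵀ
v_2 = (1, 0, -1)ᵀ

Let N = A − (3)·I. We want v_2 with N^2 v_2 = 0 but N^1 v_2 ≠ 0; then v_{j-1} := N · v_j for j = 2, …, 2.

Pick v_2 = (1, 0, -1)ᵀ.
Then v_1 = N · v_2 = (1, -1, 0)ᵀ.

Sanity check: (A − (3)·I) v_1 = (0, 0, 0)ᵀ = 0. ✓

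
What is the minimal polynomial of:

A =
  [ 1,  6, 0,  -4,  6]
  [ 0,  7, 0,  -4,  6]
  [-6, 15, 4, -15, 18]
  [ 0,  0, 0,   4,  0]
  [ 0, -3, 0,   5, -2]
x^3 - 9*x^2 + 24*x - 16

The characteristic polynomial is χ_A(x) = (x - 4)^3*(x - 1)^2, so the eigenvalues are known. The minimal polynomial is
  m_A(x) = Π_λ (x − λ)^{k_λ}
where k_λ is the size of the *largest* Jordan block for λ (equivalently, the smallest k with (A − λI)^k v = 0 for every generalised eigenvector v of λ).

  λ = 1: largest Jordan block has size 1, contributing (x − 1)
  λ = 4: largest Jordan block has size 2, contributing (x − 4)^2

So m_A(x) = (x - 4)^2*(x - 1) = x^3 - 9*x^2 + 24*x - 16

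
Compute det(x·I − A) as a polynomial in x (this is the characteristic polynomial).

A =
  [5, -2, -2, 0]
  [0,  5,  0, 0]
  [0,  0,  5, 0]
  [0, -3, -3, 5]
x^4 - 20*x^3 + 150*x^2 - 500*x + 625

Expanding det(x·I − A) (e.g. by cofactor expansion or by noting that A is similar to its Jordan form J, which has the same characteristic polynomial as A) gives
  χ_A(x) = x^4 - 20*x^3 + 150*x^2 - 500*x + 625
which factors as (x - 5)^4. The eigenvalues (with algebraic multiplicities) are λ = 5 with multiplicity 4.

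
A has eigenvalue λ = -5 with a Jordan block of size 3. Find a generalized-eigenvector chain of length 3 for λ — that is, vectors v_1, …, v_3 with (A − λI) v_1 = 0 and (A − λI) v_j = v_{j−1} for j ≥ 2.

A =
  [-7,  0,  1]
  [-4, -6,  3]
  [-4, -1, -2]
A Jordan chain for λ = -5 of length 3:
v_1 = (-1, -2, -2)ᵀ
v_2 = (0, -1, -1)ᵀ
v_3 = (0, 1, 0)ᵀ

Let N = A − (-5)·I. We want v_3 with N^3 v_3 = 0 but N^2 v_3 ≠ 0; then v_{j-1} := N · v_j for j = 3, …, 2.

Pick v_3 = (0, 1, 0)ᵀ.
Then v_2 = N · v_3 = (0, -1, -1)ᵀ.
Then v_1 = N · v_2 = (-1, -2, -2)ᵀ.

Sanity check: (A − (-5)·I) v_1 = (0, 0, 0)ᵀ = 0. ✓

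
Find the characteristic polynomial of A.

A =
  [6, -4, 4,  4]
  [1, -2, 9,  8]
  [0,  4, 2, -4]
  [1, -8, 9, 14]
x^4 - 20*x^3 + 144*x^2 - 432*x + 432

Expanding det(x·I − A) (e.g. by cofactor expansion or by noting that A is similar to its Jordan form J, which has the same characteristic polynomial as A) gives
  χ_A(x) = x^4 - 20*x^3 + 144*x^2 - 432*x + 432
which factors as (x - 6)^3*(x - 2). The eigenvalues (with algebraic multiplicities) are λ = 2 with multiplicity 1, λ = 6 with multiplicity 3.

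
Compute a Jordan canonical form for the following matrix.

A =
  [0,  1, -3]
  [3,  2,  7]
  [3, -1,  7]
J_3(3)

The characteristic polynomial is
  det(x·I − A) = x^3 - 9*x^2 + 27*x - 27 = (x - 3)^3

Eigenvalues and multiplicities (the geometric multiplicity of λ is n − rank(A − λI), which equals the number of Jordan blocks for λ):
  λ = 3: algebraic multiplicity = 3, geometric multiplicity = 1

Determining the block sizes for each eigenvalue:
  λ = 3: one block (gm = 1), so the single block has size am = 3 → block sizes [3]

Assembling the blocks gives a Jordan form
J =
  [3, 1, 0]
  [0, 3, 1]
  [0, 0, 3]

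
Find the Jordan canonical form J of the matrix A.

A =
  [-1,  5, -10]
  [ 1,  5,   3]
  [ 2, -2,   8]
J_3(4)

The characteristic polynomial is
  det(x·I − A) = x^3 - 12*x^2 + 48*x - 64 = (x - 4)^3

Eigenvalues and multiplicities (the geometric multiplicity of λ is n − rank(A − λI), which equals the number of Jordan blocks for λ):
  λ = 4: algebraic multiplicity = 3, geometric multiplicity = 1

Determining the block sizes for each eigenvalue:
  λ = 4: one block (gm = 1), so the single block has size am = 3 → block sizes [3]

Assembling the blocks gives a Jordan form
J =
  [4, 1, 0]
  [0, 4, 1]
  [0, 0, 4]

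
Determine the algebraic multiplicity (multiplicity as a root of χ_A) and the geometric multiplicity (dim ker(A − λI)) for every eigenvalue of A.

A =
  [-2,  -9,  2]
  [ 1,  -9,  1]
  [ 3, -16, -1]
λ = -4: alg = 3, geom = 1

Step 1 — factor the characteristic polynomial to read off the algebraic multiplicities:
  χ_A(x) = (x + 4)^3

Step 2 — compute geometric multiplicities via the rank-nullity identity g(λ) = n − rank(A − λI):
  rank(A − (-4)·I) = 2, so dim ker(A − (-4)·I) = n − 2 = 1

Summary:
  λ = -4: algebraic multiplicity = 3, geometric multiplicity = 1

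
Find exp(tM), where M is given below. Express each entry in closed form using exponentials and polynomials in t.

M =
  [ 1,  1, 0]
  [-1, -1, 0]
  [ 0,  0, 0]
e^{tM} =
  [t + 1, t, 0]
  [-t, 1 - t, 0]
  [0, 0, 1]

Strategy: write M = P · J · P⁻¹ where J is a Jordan canonical form, so e^{tM} = P · e^{tJ} · P⁻¹, and e^{tJ} can be computed block-by-block.

M has Jordan form
J =
  [0, 1, 0]
  [0, 0, 0]
  [0, 0, 0]
(up to reordering of blocks).

Per-block formulas:
  For a 2×2 Jordan block J_2(0): exp(t · J_2(0)) = e^(0t)·(I + t·N), where N is the 2×2 nilpotent shift.
  For a 1×1 block at λ = 0: exp(t · [0]) = [e^(0t)].

After assembling e^{tJ} and conjugating by P, we get:

e^{tM} =
  [t + 1, t, 0]
  [-t, 1 - t, 0]
  [0, 0, 1]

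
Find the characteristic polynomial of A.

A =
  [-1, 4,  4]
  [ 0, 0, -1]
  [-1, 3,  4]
x^3 - 3*x^2 + 3*x - 1

Expanding det(x·I − A) (e.g. by cofactor expansion or by noting that A is similar to its Jordan form J, which has the same characteristic polynomial as A) gives
  χ_A(x) = x^3 - 3*x^2 + 3*x - 1
which factors as (x - 1)^3. The eigenvalues (with algebraic multiplicities) are λ = 1 with multiplicity 3.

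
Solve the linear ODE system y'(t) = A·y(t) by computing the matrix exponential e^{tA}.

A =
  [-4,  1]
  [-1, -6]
e^{tA} =
  [t*exp(-5*t) + exp(-5*t), t*exp(-5*t)]
  [-t*exp(-5*t), -t*exp(-5*t) + exp(-5*t)]

Strategy: write A = P · J · P⁻¹ where J is a Jordan canonical form, so e^{tA} = P · e^{tJ} · P⁻¹, and e^{tJ} can be computed block-by-block.

A has Jordan form
J =
  [-5,  1]
  [ 0, -5]
(up to reordering of blocks).

Per-block formulas:
  For a 2×2 Jordan block J_2(-5): exp(t · J_2(-5)) = e^(-5t)·(I + t·N), where N is the 2×2 nilpotent shift.

After assembling e^{tJ} and conjugating by P, we get:

e^{tA} =
  [t*exp(-5*t) + exp(-5*t), t*exp(-5*t)]
  [-t*exp(-5*t), -t*exp(-5*t) + exp(-5*t)]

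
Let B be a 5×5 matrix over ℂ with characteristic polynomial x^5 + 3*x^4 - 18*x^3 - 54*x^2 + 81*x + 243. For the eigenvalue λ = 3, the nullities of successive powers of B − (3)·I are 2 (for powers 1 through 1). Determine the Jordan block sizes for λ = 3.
Block sizes for λ = 3: [1, 1]

From the dimensions of kernels of powers, the number of Jordan blocks of size at least j is d_j − d_{j−1} where d_j = dim ker(N^j) (with d_0 = 0). Computing the differences gives [2].
The number of blocks of size exactly k is (#blocks of size ≥ k) − (#blocks of size ≥ k + 1), so the partition is: 2 block(s) of size 1.
In nonincreasing order the block sizes are [1, 1].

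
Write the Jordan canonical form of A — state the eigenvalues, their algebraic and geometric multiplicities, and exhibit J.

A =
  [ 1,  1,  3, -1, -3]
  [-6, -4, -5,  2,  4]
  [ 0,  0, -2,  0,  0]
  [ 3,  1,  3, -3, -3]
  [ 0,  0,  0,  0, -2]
J_3(-2) ⊕ J_1(-2) ⊕ J_1(-2)

The characteristic polynomial is
  det(x·I − A) = x^5 + 10*x^4 + 40*x^3 + 80*x^2 + 80*x + 32 = (x + 2)^5

Eigenvalues and multiplicities (the geometric multiplicity of λ is n − rank(A − λI), which equals the number of Jordan blocks for λ):
  λ = -2: algebraic multiplicity = 5, geometric multiplicity = 3

Determining the block sizes for each eigenvalue:
  λ = -2: with am = 5 and gm = 3, the partition is not yet determined (e.g. several partitions of 5 into 3 parts exist). Let N = A − (-2)·I. Computing rank(N^1) = 2, rank(N^2) = 1, rank(N^3) = 0; the number of blocks of size ≥ j is rank(N^{j−1}) − rank(N^j), giving [3, 1, 1]. So we have 1 block(s) of size 3, 2 block(s) of size 1 → block sizes [3, 1, 1]

Assembling the blocks gives a Jordan form
J =
  [-2,  1,  0,  0,  0]
  [ 0, -2,  1,  0,  0]
  [ 0,  0, -2,  0,  0]
  [ 0,  0,  0, -2,  0]
  [ 0,  0,  0,  0, -2]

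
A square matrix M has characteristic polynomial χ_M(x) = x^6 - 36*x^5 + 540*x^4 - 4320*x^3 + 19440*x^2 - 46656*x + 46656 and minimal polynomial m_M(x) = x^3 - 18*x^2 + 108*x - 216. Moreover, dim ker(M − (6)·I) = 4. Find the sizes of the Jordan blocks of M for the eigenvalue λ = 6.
Block sizes for λ = 6: [3, 1, 1, 1]

Step 1 — from the characteristic polynomial, algebraic multiplicity of λ = 6 is 6. From dim ker(M − (6)·I) = 4, there are exactly 4 Jordan blocks for λ = 6.
Step 2 — from the minimal polynomial, the factor (x − 6)^3 tells us the largest block for λ = 6 has size 3.
Step 3 — with total size 6, 4 blocks, and largest block 3, the block sizes (in nonincreasing order) are [3, 1, 1, 1].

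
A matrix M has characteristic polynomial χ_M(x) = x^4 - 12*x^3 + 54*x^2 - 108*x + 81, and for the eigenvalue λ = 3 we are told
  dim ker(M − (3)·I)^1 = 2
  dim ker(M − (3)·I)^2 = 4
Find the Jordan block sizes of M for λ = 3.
Block sizes for λ = 3: [2, 2]

From the dimensions of kernels of powers, the number of Jordan blocks of size at least j is d_j − d_{j−1} where d_j = dim ker(N^j) (with d_0 = 0). Computing the differences gives [2, 2].
The number of blocks of size exactly k is (#blocks of size ≥ k) − (#blocks of size ≥ k + 1), so the partition is: 2 block(s) of size 2.
In nonincreasing order the block sizes are [2, 2].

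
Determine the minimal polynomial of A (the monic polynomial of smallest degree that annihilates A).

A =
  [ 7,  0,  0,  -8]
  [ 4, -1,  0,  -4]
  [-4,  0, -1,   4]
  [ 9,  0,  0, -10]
x^2 + 3*x + 2

The characteristic polynomial is χ_A(x) = (x + 1)^3*(x + 2), so the eigenvalues are known. The minimal polynomial is
  m_A(x) = Π_λ (x − λ)^{k_λ}
where k_λ is the size of the *largest* Jordan block for λ (equivalently, the smallest k with (A − λI)^k v = 0 for every generalised eigenvector v of λ).

  λ = -2: largest Jordan block has size 1, contributing (x + 2)
  λ = -1: largest Jordan block has size 1, contributing (x + 1)

So m_A(x) = (x + 1)*(x + 2) = x^2 + 3*x + 2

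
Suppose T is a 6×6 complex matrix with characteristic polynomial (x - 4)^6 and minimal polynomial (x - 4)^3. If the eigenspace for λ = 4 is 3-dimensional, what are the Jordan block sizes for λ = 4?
Block sizes for λ = 4: [3, 2, 1]

Step 1 — from the characteristic polynomial, algebraic multiplicity of λ = 4 is 6. From dim ker(T − (4)·I) = 3, there are exactly 3 Jordan blocks for λ = 4.
Step 2 — from the minimal polynomial, the factor (x − 4)^3 tells us the largest block for λ = 4 has size 3.
Step 3 — with total size 6, 3 blocks, and largest block 3, the block sizes (in nonincreasing order) are [3, 2, 1].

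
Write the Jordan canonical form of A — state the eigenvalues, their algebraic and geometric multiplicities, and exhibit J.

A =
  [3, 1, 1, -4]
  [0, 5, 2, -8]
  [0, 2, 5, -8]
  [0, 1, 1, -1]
J_2(3) ⊕ J_1(3) ⊕ J_1(3)

The characteristic polynomial is
  det(x·I − A) = x^4 - 12*x^3 + 54*x^2 - 108*x + 81 = (x - 3)^4

Eigenvalues and multiplicities (the geometric multiplicity of λ is n − rank(A − λI), which equals the number of Jordan blocks for λ):
  λ = 3: algebraic multiplicity = 4, geometric multiplicity = 3

Determining the block sizes for each eigenvalue:
  λ = 3: 3 blocks summing to 4 forces exactly one block of size 2 and the rest size 1 → block sizes [2, 1, 1]

Assembling the blocks gives a Jordan form
J =
  [3, 1, 0, 0]
  [0, 3, 0, 0]
  [0, 0, 3, 0]
  [0, 0, 0, 3]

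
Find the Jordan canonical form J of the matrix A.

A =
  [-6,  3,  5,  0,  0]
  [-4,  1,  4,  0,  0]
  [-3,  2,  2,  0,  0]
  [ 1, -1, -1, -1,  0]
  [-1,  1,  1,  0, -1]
J_3(-1) ⊕ J_1(-1) ⊕ J_1(-1)

The characteristic polynomial is
  det(x·I − A) = x^5 + 5*x^4 + 10*x^3 + 10*x^2 + 5*x + 1 = (x + 1)^5

Eigenvalues and multiplicities (the geometric multiplicity of λ is n − rank(A − λI), which equals the number of Jordan blocks for λ):
  λ = -1: algebraic multiplicity = 5, geometric multiplicity = 3

Determining the block sizes for each eigenvalue:
  λ = -1: with am = 5 and gm = 3, the partition is not yet determined (e.g. several partitions of 5 into 3 parts exist). Let N = A − (-1)·I. Computing rank(N^1) = 2, rank(N^2) = 1, rank(N^3) = 0; the number of blocks of size ≥ j is rank(N^{j−1}) − rank(N^j), giving [3, 1, 1]. So we have 1 block(s) of size 3, 2 block(s) of size 1 → block sizes [3, 1, 1]

Assembling the blocks gives a Jordan form
J =
  [-1,  1,  0,  0,  0]
  [ 0, -1,  1,  0,  0]
  [ 0,  0, -1,  0,  0]
  [ 0,  0,  0, -1,  0]
  [ 0,  0,  0,  0, -1]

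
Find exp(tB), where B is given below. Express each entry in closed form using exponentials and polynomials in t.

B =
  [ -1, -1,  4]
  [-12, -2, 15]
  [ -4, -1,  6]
e^{tB} =
  [-2*t*exp(t) + exp(t), t^2*exp(t)/2 - t*exp(t), -3*t^2*exp(t)/2 + 4*t*exp(t)]
  [-12*t*exp(t), 3*t^2*exp(t) - 3*t*exp(t) + exp(t), -9*t^2*exp(t) + 15*t*exp(t)]
  [-4*t*exp(t), t^2*exp(t) - t*exp(t), -3*t^2*exp(t) + 5*t*exp(t) + exp(t)]

Strategy: write B = P · J · P⁻¹ where J is a Jordan canonical form, so e^{tB} = P · e^{tJ} · P⁻¹, and e^{tJ} can be computed block-by-block.

B has Jordan form
J =
  [1, 1, 0]
  [0, 1, 1]
  [0, 0, 1]
(up to reordering of blocks).

Per-block formulas:
  For a 3×3 Jordan block J_3(1): exp(t · J_3(1)) = e^(1t)·(I + t·N + (t^2/2)·N^2), where N is the 3×3 nilpotent shift.

After assembling e^{tJ} and conjugating by P, we get:

e^{tB} =
  [-2*t*exp(t) + exp(t), t^2*exp(t)/2 - t*exp(t), -3*t^2*exp(t)/2 + 4*t*exp(t)]
  [-12*t*exp(t), 3*t^2*exp(t) - 3*t*exp(t) + exp(t), -9*t^2*exp(t) + 15*t*exp(t)]
  [-4*t*exp(t), t^2*exp(t) - t*exp(t), -3*t^2*exp(t) + 5*t*exp(t) + exp(t)]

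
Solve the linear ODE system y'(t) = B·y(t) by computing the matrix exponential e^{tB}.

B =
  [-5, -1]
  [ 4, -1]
e^{tB} =
  [-2*t*exp(-3*t) + exp(-3*t), -t*exp(-3*t)]
  [4*t*exp(-3*t), 2*t*exp(-3*t) + exp(-3*t)]

Strategy: write B = P · J · P⁻¹ where J is a Jordan canonical form, so e^{tB} = P · e^{tJ} · P⁻¹, and e^{tJ} can be computed block-by-block.

B has Jordan form
J =
  [-3,  1]
  [ 0, -3]
(up to reordering of blocks).

Per-block formulas:
  For a 2×2 Jordan block J_2(-3): exp(t · J_2(-3)) = e^(-3t)·(I + t·N), where N is the 2×2 nilpotent shift.

After assembling e^{tJ} and conjugating by P, we get:

e^{tB} =
  [-2*t*exp(-3*t) + exp(-3*t), -t*exp(-3*t)]
  [4*t*exp(-3*t), 2*t*exp(-3*t) + exp(-3*t)]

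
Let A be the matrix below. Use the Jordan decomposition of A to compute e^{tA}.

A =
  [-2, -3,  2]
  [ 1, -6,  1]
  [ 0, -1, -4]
e^{tA} =
  [t^2*exp(-4*t)/2 + 2*t*exp(-4*t) + exp(-4*t), -t^2*exp(-4*t) - 3*t*exp(-4*t), t^2*exp(-4*t)/2 + 2*t*exp(-4*t)]
  [t*exp(-4*t), -2*t*exp(-4*t) + exp(-4*t), t*exp(-4*t)]
  [-t^2*exp(-4*t)/2, t^2*exp(-4*t) - t*exp(-4*t), -t^2*exp(-4*t)/2 + exp(-4*t)]

Strategy: write A = P · J · P⁻¹ where J is a Jordan canonical form, so e^{tA} = P · e^{tJ} · P⁻¹, and e^{tJ} can be computed block-by-block.

A has Jordan form
J =
  [-4,  1,  0]
  [ 0, -4,  1]
  [ 0,  0, -4]
(up to reordering of blocks).

Per-block formulas:
  For a 3×3 Jordan block J_3(-4): exp(t · J_3(-4)) = e^(-4t)·(I + t·N + (t^2/2)·N^2), where N is the 3×3 nilpotent shift.

After assembling e^{tJ} and conjugating by P, we get:

e^{tA} =
  [t^2*exp(-4*t)/2 + 2*t*exp(-4*t) + exp(-4*t), -t^2*exp(-4*t) - 3*t*exp(-4*t), t^2*exp(-4*t)/2 + 2*t*exp(-4*t)]
  [t*exp(-4*t), -2*t*exp(-4*t) + exp(-4*t), t*exp(-4*t)]
  [-t^2*exp(-4*t)/2, t^2*exp(-4*t) - t*exp(-4*t), -t^2*exp(-4*t)/2 + exp(-4*t)]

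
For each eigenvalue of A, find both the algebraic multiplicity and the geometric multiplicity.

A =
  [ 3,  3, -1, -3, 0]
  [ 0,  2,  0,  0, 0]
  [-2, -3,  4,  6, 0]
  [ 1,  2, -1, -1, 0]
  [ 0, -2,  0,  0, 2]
λ = 2: alg = 5, geom = 3

Step 1 — factor the characteristic polynomial to read off the algebraic multiplicities:
  χ_A(x) = (x - 2)^5

Step 2 — compute geometric multiplicities via the rank-nullity identity g(λ) = n − rank(A − λI):
  rank(A − (2)·I) = 2, so dim ker(A − (2)·I) = n − 2 = 3

Summary:
  λ = 2: algebraic multiplicity = 5, geometric multiplicity = 3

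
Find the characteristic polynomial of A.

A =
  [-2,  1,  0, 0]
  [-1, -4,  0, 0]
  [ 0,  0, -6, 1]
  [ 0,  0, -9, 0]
x^4 + 12*x^3 + 54*x^2 + 108*x + 81

Expanding det(x·I − A) (e.g. by cofactor expansion or by noting that A is similar to its Jordan form J, which has the same characteristic polynomial as A) gives
  χ_A(x) = x^4 + 12*x^3 + 54*x^2 + 108*x + 81
which factors as (x + 3)^4. The eigenvalues (with algebraic multiplicities) are λ = -3 with multiplicity 4.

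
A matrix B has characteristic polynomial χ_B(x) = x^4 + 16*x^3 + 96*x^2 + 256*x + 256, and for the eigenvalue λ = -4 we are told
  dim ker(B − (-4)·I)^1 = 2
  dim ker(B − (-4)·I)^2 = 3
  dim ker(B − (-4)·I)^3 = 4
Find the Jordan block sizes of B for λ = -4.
Block sizes for λ = -4: [3, 1]

From the dimensions of kernels of powers, the number of Jordan blocks of size at least j is d_j − d_{j−1} where d_j = dim ker(N^j) (with d_0 = 0). Computing the differences gives [2, 1, 1].
The number of blocks of size exactly k is (#blocks of size ≥ k) − (#blocks of size ≥ k + 1), so the partition is: 1 block(s) of size 1, 1 block(s) of size 3.
In nonincreasing order the block sizes are [3, 1].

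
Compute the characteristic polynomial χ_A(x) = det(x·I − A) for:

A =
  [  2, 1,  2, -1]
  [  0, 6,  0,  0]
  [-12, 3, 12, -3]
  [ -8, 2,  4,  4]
x^4 - 24*x^3 + 216*x^2 - 864*x + 1296

Expanding det(x·I − A) (e.g. by cofactor expansion or by noting that A is similar to its Jordan form J, which has the same characteristic polynomial as A) gives
  χ_A(x) = x^4 - 24*x^3 + 216*x^2 - 864*x + 1296
which factors as (x - 6)^4. The eigenvalues (with algebraic multiplicities) are λ = 6 with multiplicity 4.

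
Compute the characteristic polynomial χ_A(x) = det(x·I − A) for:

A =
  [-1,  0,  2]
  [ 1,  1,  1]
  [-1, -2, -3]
x^3 + 3*x^2 + 3*x + 1

Expanding det(x·I − A) (e.g. by cofactor expansion or by noting that A is similar to its Jordan form J, which has the same characteristic polynomial as A) gives
  χ_A(x) = x^3 + 3*x^2 + 3*x + 1
which factors as (x + 1)^3. The eigenvalues (with algebraic multiplicities) are λ = -1 with multiplicity 3.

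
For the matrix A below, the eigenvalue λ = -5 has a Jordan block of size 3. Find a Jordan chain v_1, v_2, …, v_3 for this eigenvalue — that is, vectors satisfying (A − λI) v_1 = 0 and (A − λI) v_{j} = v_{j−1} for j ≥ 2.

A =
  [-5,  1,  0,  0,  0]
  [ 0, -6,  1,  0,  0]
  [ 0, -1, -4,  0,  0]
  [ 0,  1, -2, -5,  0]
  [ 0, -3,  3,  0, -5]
A Jordan chain for λ = -5 of length 3:
v_1 = (-1, 0, 0, 1, 0)ᵀ
v_2 = (1, -1, -1, 1, -3)ᵀ
v_3 = (0, 1, 0, 0, 0)ᵀ

Let N = A − (-5)·I. We want v_3 with N^3 v_3 = 0 but N^2 v_3 ≠ 0; then v_{j-1} := N · v_j for j = 3, …, 2.

Pick v_3 = (0, 1, 0, 0, 0)ᵀ.
Then v_2 = N · v_3 = (1, -1, -1, 1, -3)ᵀ.
Then v_1 = N · v_2 = (-1, 0, 0, 1, 0)ᵀ.

Sanity check: (A − (-5)·I) v_1 = (0, 0, 0, 0, 0)ᵀ = 0. ✓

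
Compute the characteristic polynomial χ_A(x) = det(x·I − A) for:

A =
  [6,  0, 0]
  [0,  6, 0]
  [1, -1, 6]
x^3 - 18*x^2 + 108*x - 216

Expanding det(x·I − A) (e.g. by cofactor expansion or by noting that A is similar to its Jordan form J, which has the same characteristic polynomial as A) gives
  χ_A(x) = x^3 - 18*x^2 + 108*x - 216
which factors as (x - 6)^3. The eigenvalues (with algebraic multiplicities) are λ = 6 with multiplicity 3.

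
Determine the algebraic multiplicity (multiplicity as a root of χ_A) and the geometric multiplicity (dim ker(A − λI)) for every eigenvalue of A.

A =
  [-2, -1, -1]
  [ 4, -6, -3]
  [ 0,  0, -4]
λ = -4: alg = 3, geom = 1

Step 1 — factor the characteristic polynomial to read off the algebraic multiplicities:
  χ_A(x) = (x + 4)^3

Step 2 — compute geometric multiplicities via the rank-nullity identity g(λ) = n − rank(A − λI):
  rank(A − (-4)·I) = 2, so dim ker(A − (-4)·I) = n − 2 = 1

Summary:
  λ = -4: algebraic multiplicity = 3, geometric multiplicity = 1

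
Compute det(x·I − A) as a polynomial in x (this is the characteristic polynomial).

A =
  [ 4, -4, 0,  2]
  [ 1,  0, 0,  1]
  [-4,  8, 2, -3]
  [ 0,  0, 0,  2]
x^4 - 8*x^3 + 24*x^2 - 32*x + 16

Expanding det(x·I − A) (e.g. by cofactor expansion or by noting that A is similar to its Jordan form J, which has the same characteristic polynomial as A) gives
  χ_A(x) = x^4 - 8*x^3 + 24*x^2 - 32*x + 16
which factors as (x - 2)^4. The eigenvalues (with algebraic multiplicities) are λ = 2 with multiplicity 4.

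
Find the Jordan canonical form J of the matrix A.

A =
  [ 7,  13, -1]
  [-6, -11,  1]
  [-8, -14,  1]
J_3(-1)

The characteristic polynomial is
  det(x·I − A) = x^3 + 3*x^2 + 3*x + 1 = (x + 1)^3

Eigenvalues and multiplicities (the geometric multiplicity of λ is n − rank(A − λI), which equals the number of Jordan blocks for λ):
  λ = -1: algebraic multiplicity = 3, geometric multiplicity = 1

Determining the block sizes for each eigenvalue:
  λ = -1: one block (gm = 1), so the single block has size am = 3 → block sizes [3]

Assembling the blocks gives a Jordan form
J =
  [-1,  1,  0]
  [ 0, -1,  1]
  [ 0,  0, -1]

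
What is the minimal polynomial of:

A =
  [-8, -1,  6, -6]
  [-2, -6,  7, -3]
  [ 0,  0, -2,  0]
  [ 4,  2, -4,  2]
x^4 + 14*x^3 + 72*x^2 + 160*x + 128

The characteristic polynomial is χ_A(x) = (x + 2)*(x + 4)^3, so the eigenvalues are known. The minimal polynomial is
  m_A(x) = Π_λ (x − λ)^{k_λ}
where k_λ is the size of the *largest* Jordan block for λ (equivalently, the smallest k with (A − λI)^k v = 0 for every generalised eigenvector v of λ).

  λ = -4: largest Jordan block has size 3, contributing (x + 4)^3
  λ = -2: largest Jordan block has size 1, contributing (x + 2)

So m_A(x) = (x + 2)*(x + 4)^3 = x^4 + 14*x^3 + 72*x^2 + 160*x + 128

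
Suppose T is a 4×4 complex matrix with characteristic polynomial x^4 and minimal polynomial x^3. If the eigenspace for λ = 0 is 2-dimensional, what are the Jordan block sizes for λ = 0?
Block sizes for λ = 0: [3, 1]

Step 1 — from the characteristic polynomial, algebraic multiplicity of λ = 0 is 4. From dim ker(T − (0)·I) = 2, there are exactly 2 Jordan blocks for λ = 0.
Step 2 — from the minimal polynomial, the factor (x − 0)^3 tells us the largest block for λ = 0 has size 3.
Step 3 — with total size 4, 2 blocks, and largest block 3, the block sizes (in nonincreasing order) are [3, 1].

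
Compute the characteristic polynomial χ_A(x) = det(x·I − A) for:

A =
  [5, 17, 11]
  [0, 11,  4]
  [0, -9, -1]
x^3 - 15*x^2 + 75*x - 125

Expanding det(x·I − A) (e.g. by cofactor expansion or by noting that A is similar to its Jordan form J, which has the same characteristic polynomial as A) gives
  χ_A(x) = x^3 - 15*x^2 + 75*x - 125
which factors as (x - 5)^3. The eigenvalues (with algebraic multiplicities) are λ = 5 with multiplicity 3.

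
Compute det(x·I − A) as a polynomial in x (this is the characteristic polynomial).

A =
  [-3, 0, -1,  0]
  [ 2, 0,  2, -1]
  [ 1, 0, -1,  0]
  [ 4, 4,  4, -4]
x^4 + 8*x^3 + 24*x^2 + 32*x + 16

Expanding det(x·I − A) (e.g. by cofactor expansion or by noting that A is similar to its Jordan form J, which has the same characteristic polynomial as A) gives
  χ_A(x) = x^4 + 8*x^3 + 24*x^2 + 32*x + 16
which factors as (x + 2)^4. The eigenvalues (with algebraic multiplicities) are λ = -2 with multiplicity 4.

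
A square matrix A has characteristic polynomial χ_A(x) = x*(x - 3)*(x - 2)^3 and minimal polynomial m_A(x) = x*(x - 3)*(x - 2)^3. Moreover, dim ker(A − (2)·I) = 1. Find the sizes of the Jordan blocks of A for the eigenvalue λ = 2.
Block sizes for λ = 2: [3]

Step 1 — from the characteristic polynomial, algebraic multiplicity of λ = 2 is 3. From dim ker(A − (2)·I) = 1, there are exactly 1 Jordan blocks for λ = 2.
Step 2 — from the minimal polynomial, the factor (x − 2)^3 tells us the largest block for λ = 2 has size 3.
Step 3 — with total size 3, 1 blocks, and largest block 3, the block sizes (in nonincreasing order) are [3].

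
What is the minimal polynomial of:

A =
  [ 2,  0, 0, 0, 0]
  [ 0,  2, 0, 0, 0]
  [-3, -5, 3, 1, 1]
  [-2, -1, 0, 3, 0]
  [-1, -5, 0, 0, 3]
x^3 - 8*x^2 + 21*x - 18

The characteristic polynomial is χ_A(x) = (x - 3)^3*(x - 2)^2, so the eigenvalues are known. The minimal polynomial is
  m_A(x) = Π_λ (x − λ)^{k_λ}
where k_λ is the size of the *largest* Jordan block for λ (equivalently, the smallest k with (A − λI)^k v = 0 for every generalised eigenvector v of λ).

  λ = 2: largest Jordan block has size 1, contributing (x − 2)
  λ = 3: largest Jordan block has size 2, contributing (x − 3)^2

So m_A(x) = (x - 3)^2*(x - 2) = x^3 - 8*x^2 + 21*x - 18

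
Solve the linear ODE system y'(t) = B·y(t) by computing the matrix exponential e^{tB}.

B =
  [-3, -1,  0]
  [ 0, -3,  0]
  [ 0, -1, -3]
e^{tB} =
  [exp(-3*t), -t*exp(-3*t), 0]
  [0, exp(-3*t), 0]
  [0, -t*exp(-3*t), exp(-3*t)]

Strategy: write B = P · J · P⁻¹ where J is a Jordan canonical form, so e^{tB} = P · e^{tJ} · P⁻¹, and e^{tJ} can be computed block-by-block.

B has Jordan form
J =
  [-3,  1,  0]
  [ 0, -3,  0]
  [ 0,  0, -3]
(up to reordering of blocks).

Per-block formulas:
  For a 2×2 Jordan block J_2(-3): exp(t · J_2(-3)) = e^(-3t)·(I + t·N), where N is the 2×2 nilpotent shift.
  For a 1×1 block at λ = -3: exp(t · [-3]) = [e^(-3t)].

After assembling e^{tJ} and conjugating by P, we get:

e^{tB} =
  [exp(-3*t), -t*exp(-3*t), 0]
  [0, exp(-3*t), 0]
  [0, -t*exp(-3*t), exp(-3*t)]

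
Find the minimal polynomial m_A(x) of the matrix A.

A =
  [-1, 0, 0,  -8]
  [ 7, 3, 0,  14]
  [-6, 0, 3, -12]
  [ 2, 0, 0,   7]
x^2 - 6*x + 9

The characteristic polynomial is χ_A(x) = (x - 3)^4, so the eigenvalues are known. The minimal polynomial is
  m_A(x) = Π_λ (x − λ)^{k_λ}
where k_λ is the size of the *largest* Jordan block for λ (equivalently, the smallest k with (A − λI)^k v = 0 for every generalised eigenvector v of λ).

  λ = 3: largest Jordan block has size 2, contributing (x − 3)^2

So m_A(x) = (x - 3)^2 = x^2 - 6*x + 9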